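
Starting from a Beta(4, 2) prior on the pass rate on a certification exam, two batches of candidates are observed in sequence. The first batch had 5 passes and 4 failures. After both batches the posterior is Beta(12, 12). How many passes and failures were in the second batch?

3 passes and 6 failures

Because Beta–binomial updating is additive in the counts, the combined data contributed (α_post−α_prior, β_post−β_prior) successes and failures.
Total across both batches: 12−4=8 passes, 12−2=10 failures.
Subtract the first batch: 8−5=3 passes and 10−4=6 failures.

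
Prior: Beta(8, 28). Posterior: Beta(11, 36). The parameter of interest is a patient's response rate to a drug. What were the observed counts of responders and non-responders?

Under Beta–binomial conjugacy the posterior parameters are (α+s, β+f).
Match parameters: s=11−8=3, f=36−28=8.

3 responders and 8 non-responders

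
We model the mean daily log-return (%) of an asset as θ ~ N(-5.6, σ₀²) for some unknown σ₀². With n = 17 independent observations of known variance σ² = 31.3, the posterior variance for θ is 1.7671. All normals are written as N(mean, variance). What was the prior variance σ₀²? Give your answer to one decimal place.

σ₀² = 43.9

Posterior precision equals prior precision plus data precision: 1/σ_n² = 1/σ₀² + n/σ².
So 1/σ₀² = 1/1.7671 − 17/31.3 = 0.565899 − 0.543131 = 0.022768.
Hence σ₀² = 1/0.022768 ≈ 43.9.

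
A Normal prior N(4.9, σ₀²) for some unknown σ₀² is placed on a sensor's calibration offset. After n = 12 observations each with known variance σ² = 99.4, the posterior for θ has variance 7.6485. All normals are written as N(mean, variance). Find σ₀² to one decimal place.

For the Normal–Normal model with known σ², precisions add: τ_n = τ₀ + n/σ².
So 1/σ₀² = 1/7.6485 − 12/99.4 = 0.130745 − 0.120724 = 0.010021.
Hence σ₀² = 1/0.010021 ≈ 99.8.

σ₀² = 99.8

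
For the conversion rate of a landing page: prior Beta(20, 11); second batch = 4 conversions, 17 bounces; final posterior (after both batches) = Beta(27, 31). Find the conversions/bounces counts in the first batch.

Sequential conjugate updates are equivalent to a single update on the pooled data, so total successes = posterior α − prior α and total failures = posterior β − prior β.
Total across both batches: 27−20=7 conversions, 31−11=20 bounces.
Subtract the second batch: 7−4=3 conversions and 20−17=3 bounces.

3 conversions and 3 bounces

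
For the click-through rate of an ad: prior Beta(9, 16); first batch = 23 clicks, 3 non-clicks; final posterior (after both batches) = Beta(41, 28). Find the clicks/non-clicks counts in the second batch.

9 clicks and 9 non-clicks

Sequential conjugate updates are equivalent to a single update on the pooled data, so total successes = posterior α − prior α and total failures = posterior β − prior β.
Total across both batches: 41−9=32 clicks, 28−16=12 non-clicks.
Subtract the first batch: 32−23=9 clicks and 12−3=9 non-clicks.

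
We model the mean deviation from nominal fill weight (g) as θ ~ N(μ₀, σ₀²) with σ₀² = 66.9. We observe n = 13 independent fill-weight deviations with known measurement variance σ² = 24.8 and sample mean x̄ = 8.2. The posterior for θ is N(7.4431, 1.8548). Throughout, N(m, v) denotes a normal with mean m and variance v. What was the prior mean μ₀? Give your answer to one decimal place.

μ₀ = -19.1

The posterior mean is a precision-weighted average: μ_n = (τ₀μ₀ + τ_data·x̄)/(τ₀+τ_data), with τ₀=1/σ₀² and τ_data=n/σ².
Here τ₀ = 1/66.9 = 0.014948 and τ_data = 13/24.8 = 0.524194, so τ_n = 0.539142.
Rearranging for μ₀: μ₀ = (μ_n·τ_n − τ_data·x̄)/τ₀ = (7.4431·0.539142 − 0.524194·8.2) / 0.014948 = -0.285503/0.014948 ≈ -19.1.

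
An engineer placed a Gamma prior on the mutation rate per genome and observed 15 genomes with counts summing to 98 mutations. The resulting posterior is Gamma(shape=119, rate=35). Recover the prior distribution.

Gamma(shape=21, rate=20)

A Gamma(α, β) prior (rate parametrization) on a Poisson rate with n observations summing to S gives posterior Gamma(α+S, β+n).
So α = 119 − 98 = 21 and β = 35 − 15 = 20.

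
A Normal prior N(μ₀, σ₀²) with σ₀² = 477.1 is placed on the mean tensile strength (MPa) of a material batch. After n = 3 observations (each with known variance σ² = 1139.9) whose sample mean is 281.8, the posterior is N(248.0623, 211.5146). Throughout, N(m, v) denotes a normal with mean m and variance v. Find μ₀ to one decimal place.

μ₀ = 205.7

With known observation variance, the Normal–Normal posterior has precision τ_n = τ₀ + n/σ² and mean μ_n = (τ₀μ₀ + (n/σ²)x̄)/τ_n.
Here τ₀ = 1/477.1 = 0.002096 and τ_data = 3/1139.9 = 0.002632, so τ_n = 0.004728.
Rearranging for μ₀: μ₀ = (μ_n·τ_n − τ_data·x̄)/τ₀ = (248.0623·0.004728 − 0.002632·281.8) / 0.002096 = 0.431141/0.002096 ≈ 205.7.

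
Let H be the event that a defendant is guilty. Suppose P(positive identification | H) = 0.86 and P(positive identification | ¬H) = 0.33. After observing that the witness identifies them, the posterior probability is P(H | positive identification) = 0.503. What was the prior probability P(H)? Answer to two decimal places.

P(H) = 0.28

In odds form, posterior odds = prior odds × likelihood ratio, so prior odds = posterior odds ÷ LR.
Posterior odds = 0.503/(1−0.503) = 1.0121. LR = 0.86/0.33 = 2.6061.
Prior odds = 1.0121/2.6061 = 0.3884, so P(H) = 0.3884/(1+0.3884) ≈ 0.28.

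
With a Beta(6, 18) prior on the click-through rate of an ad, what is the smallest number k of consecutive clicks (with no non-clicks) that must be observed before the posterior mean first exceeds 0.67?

k = 31

After k clicks and 0 non-clicks the posterior is Beta(6+k, 18), with mean (6+k)/(6+18+k).
Set (6+k)/(24+k) > 0.67 and solve: k > (0.67·24 − 6)/(1 − 0.67) = 30.545.
The smallest integer exceeding 30.545 is 31.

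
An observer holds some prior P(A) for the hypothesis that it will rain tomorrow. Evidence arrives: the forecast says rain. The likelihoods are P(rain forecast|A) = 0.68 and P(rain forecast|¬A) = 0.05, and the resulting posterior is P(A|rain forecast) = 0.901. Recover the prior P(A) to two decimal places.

P(A) = 0.40

Bayes' rule in odds form gives O(A|E) = O(A)·[P(E|A)/P(E|¬A)], hence O(A) = O(A|E)/LR.
Posterior odds = 0.901/(1−0.901) = 9.1010. LR = 0.68/0.05 = 13.6000.
Prior odds = 9.1010/13.6000 = 0.6692, so P(A) = 0.6692/(1+0.6692) ≈ 0.40.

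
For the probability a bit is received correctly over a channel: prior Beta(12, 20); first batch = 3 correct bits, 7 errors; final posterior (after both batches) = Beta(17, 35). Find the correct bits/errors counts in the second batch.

Because Beta–binomial updating is additive in the counts, the combined data contributed (α_post−α_prior, β_post−β_prior) successes and failures.
Total across both batches: 17−12=5 correct bits, 35−20=15 errors.
Subtract the first batch: 5−3=2 correct bits and 15−7=8 errors.

2 correct bits and 8 errors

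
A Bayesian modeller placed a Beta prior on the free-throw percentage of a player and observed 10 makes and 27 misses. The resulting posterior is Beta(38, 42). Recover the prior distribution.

Beta is conjugate to the binomial likelihood: posterior = Beta(α+s, β+f).
So α = 38 − 10 = 28 and β = 42 − 27 = 15.

Beta(28, 15)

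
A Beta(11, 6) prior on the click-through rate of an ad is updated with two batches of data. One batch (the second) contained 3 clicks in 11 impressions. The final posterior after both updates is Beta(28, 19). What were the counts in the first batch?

Sequential conjugate updates are equivalent to a single update on the pooled data, so total successes = posterior α − prior α and total failures = posterior β − prior β.
Total across both batches: 28−11=17 clicks, 19−6=13 non-clicks.
Subtract the second batch: 17−3=14 clicks and 13−8=5 non-clicks.

14 clicks and 5 non-clicks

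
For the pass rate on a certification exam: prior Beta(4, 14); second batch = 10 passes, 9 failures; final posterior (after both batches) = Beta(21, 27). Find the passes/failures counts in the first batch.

Sequential conjugate updates are equivalent to a single update on the pooled data, so total successes = posterior α − prior α and total failures = posterior β − prior β.
Total across both batches: 21−4=17 passes, 27−14=13 failures.
Subtract the second batch: 17−10=7 passes and 13−9=4 failures.

7 passes and 4 failures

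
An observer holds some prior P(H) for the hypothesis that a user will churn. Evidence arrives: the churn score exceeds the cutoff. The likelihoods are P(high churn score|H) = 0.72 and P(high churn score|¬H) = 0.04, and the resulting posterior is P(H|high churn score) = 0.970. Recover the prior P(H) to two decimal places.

P(H) = 0.64

In odds form, posterior odds = prior odds × likelihood ratio, so prior odds = posterior odds ÷ LR.
Posterior odds = 0.970/(1−0.970) = 32.3333. LR = 0.72/0.04 = 18.0000.
Prior odds = 32.3333/18.0000 = 1.7963, so P(H) = 1.7963/(1+1.7963) ≈ 0.64.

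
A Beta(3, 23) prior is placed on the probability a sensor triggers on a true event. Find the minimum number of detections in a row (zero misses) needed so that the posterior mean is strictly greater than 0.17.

After k detections and 0 misses the posterior is Beta(3+k, 23), with mean (3+k)/(3+23+k).
Set (3+k)/(26+k) > 0.17 and solve: k > (0.17·26 − 3)/(1 − 0.17) = 1.711.
The smallest integer exceeding 1.711 is 2, and checking k=2: (5)/(28) = 0.1786 > 0.17.

k = 2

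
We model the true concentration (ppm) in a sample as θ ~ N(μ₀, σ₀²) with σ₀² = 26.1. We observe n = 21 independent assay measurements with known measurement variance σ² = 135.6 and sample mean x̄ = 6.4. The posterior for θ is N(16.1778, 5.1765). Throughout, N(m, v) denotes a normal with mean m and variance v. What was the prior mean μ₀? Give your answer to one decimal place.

With known observation variance, the Normal–Normal posterior has precision τ_n = τ₀ + n/σ² and mean μ_n = (τ₀μ₀ + (n/σ²)x̄)/τ_n.
Here τ₀ = 1/26.1 = 0.038314 and τ_data = 21/135.6 = 0.154867, so τ_n = 0.193181.
Rearranging for μ₀: μ₀ = (μ_n·τ_n − τ_data·x̄)/τ₀ = (16.1778·0.193181 − 0.154867·6.4) / 0.038314 = 2.134095/0.038314 ≈ 55.7.

μ₀ = 55.7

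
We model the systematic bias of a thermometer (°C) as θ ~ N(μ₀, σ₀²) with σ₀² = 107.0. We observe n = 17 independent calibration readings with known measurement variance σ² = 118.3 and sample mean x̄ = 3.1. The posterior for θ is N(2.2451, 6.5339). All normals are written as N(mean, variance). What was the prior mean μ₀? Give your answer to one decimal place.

The posterior mean is a precision-weighted average: μ_n = (τ₀μ₀ + τ_data·x̄)/(τ₀+τ_data), with τ₀=1/σ₀² and τ_data=n/σ².
Here τ₀ = 1/107.0 = 0.009346 and τ_data = 17/118.3 = 0.143702, so τ_n = 0.153048.
Rearranging for μ₀: μ₀ = (μ_n·τ_n − τ_data·x̄)/τ₀ = (2.2451·0.153048 − 0.143702·3.1) / 0.009346 = -0.101868/0.009346 ≈ -10.9.

μ₀ = -10.9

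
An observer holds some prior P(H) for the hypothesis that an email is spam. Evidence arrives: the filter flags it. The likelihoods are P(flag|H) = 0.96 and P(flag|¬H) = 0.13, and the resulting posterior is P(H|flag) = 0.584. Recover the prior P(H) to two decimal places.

In odds form, posterior odds = prior odds × likelihood ratio, so prior odds = posterior odds ÷ LR.
Posterior odds = 0.584/(1−0.584) = 1.4038. LR = 0.96/0.13 = 7.3846.
Prior odds = 1.4038/7.3846 = 0.1901, so P(H) = 0.1901/(1+0.1901) ≈ 0.16.

P(H) = 0.16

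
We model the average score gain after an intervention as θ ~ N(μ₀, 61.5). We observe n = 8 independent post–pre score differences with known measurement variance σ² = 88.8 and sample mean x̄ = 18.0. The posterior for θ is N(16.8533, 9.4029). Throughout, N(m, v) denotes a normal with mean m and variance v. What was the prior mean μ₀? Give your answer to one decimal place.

μ₀ = 10.5

The posterior mean is a precision-weighted average: μ_n = (τ₀μ₀ + τ_data·x̄)/(τ₀+τ_data), with τ₀=1/σ₀² and τ_data=n/σ².
Here τ₀ = 1/61.5 = 0.016260 and τ_data = 8/88.8 = 0.090090, so τ_n = 0.106350.
Rearranging for μ₀: μ₀ = (μ_n·τ_n − τ_data·x̄)/τ₀ = (16.8533·0.106350 − 0.090090·18.0) / 0.016260 = 0.170728/0.016260 ≈ 10.5.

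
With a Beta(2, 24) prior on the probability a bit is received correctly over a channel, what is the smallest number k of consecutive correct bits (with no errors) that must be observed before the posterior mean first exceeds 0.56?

k = 29

After k correct bits and 0 errors the posterior is Beta(2+k, 24), with mean (2+k)/(2+24+k).
Set (2+k)/(26+k) > 0.56 and solve: k > (0.56·26 − 2)/(1 − 0.56) = 28.545.
The smallest integer exceeding 28.545 is 29, and checking k=29: (31)/(55) = 0.5636 > 0.56.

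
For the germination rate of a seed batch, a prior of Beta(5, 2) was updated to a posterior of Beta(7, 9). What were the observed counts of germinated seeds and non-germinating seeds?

2 germinated seeds and 7 non-germinating seeds

Under Beta–binomial conjugacy the posterior parameters are (a+s, b+f).
So s = 7 − 5 = 2 and f = 9 − 2 = 7.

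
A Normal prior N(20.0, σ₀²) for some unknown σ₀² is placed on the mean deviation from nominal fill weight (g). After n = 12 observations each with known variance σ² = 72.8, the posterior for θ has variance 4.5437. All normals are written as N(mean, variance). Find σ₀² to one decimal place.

Posterior precision equals prior precision plus data precision: 1/σ_n² = 1/σ₀² + n/σ².
So 1/σ₀² = 1/4.5437 − 12/72.8 = 0.220085 − 0.164835 = 0.055250.
Hence σ₀² = 1/0.055250 ≈ 18.1.

σ₀² = 18.1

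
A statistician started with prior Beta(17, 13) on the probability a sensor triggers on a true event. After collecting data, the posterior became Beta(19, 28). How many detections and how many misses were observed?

Under Beta–binomial conjugacy the posterior parameters are (α+s, β+f).
So s = 19 − 17 = 2 and f = 28 − 13 = 15.

2 detections and 15 misses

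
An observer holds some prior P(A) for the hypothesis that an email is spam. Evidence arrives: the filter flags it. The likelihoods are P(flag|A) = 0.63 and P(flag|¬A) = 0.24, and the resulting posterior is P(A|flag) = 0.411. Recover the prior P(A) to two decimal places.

P(A) = 0.21

Bayes' rule in odds form gives O(A|E) = O(A)·[P(E|A)/P(E|¬A)], hence O(A) = O(A|E)/LR.
Posterior odds = 0.411/(1−0.411) = 0.6978. LR = 0.63/0.24 = 2.6250.
Prior odds = 0.6978/2.6250 = 0.2658, so P(A) = 0.2658/(1+0.2658) ≈ 0.21.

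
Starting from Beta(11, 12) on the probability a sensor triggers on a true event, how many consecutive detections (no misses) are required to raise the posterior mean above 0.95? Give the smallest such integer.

After k detections and 0 misses the posterior is Beta(11+k, 12), with mean (11+k)/(11+12+k).
Set (11+k)/(23+k) > 0.95 and solve: k > (0.95·23 − 11)/(1 − 0.95) = 217.000.
The smallest integer exceeding 217.000 is 218, and checking k=218: (229)/(241) = 0.9502 > 0.95.

k = 218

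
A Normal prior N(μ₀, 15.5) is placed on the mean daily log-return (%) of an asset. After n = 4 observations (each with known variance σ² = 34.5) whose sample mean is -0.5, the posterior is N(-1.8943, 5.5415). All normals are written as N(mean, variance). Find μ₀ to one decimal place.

The posterior mean is a precision-weighted average: μ_n = (τ₀μ₀ + τ_data·x̄)/(τ₀+τ_data), with τ₀=1/σ₀² and τ_data=n/σ².
Here τ₀ = 1/15.5 = 0.064516 and τ_data = 4/34.5 = 0.115942, so τ_n = 0.180458.
Rearranging for μ₀: μ₀ = (μ_n·τ_n − τ_data·x̄)/τ₀ = (-1.8943·0.180458 − 0.115942·-0.5) / 0.064516 = -0.283871/0.064516 ≈ -4.4.

μ₀ = -4.4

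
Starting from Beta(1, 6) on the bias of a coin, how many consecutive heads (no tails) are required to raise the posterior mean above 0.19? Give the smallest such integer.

k = 1

After k heads and 0 tails the posterior is Beta(1+k, 6), with mean (1+k)/(1+6+k).
Set (1+k)/(7+k) > 0.19 and solve: k > (0.19·7 − 1)/(1 − 0.19) = 0.407.
The smallest integer exceeding 0.407 is 1, and checking k=1: (2)/(8) = 0.2500 > 0.19.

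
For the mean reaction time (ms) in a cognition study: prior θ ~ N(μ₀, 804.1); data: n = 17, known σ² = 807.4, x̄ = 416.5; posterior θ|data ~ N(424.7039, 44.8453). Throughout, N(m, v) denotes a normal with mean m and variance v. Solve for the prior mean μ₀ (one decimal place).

μ₀ = 563.6

The posterior mean is a precision-weighted average: μ_n = (τ₀μ₀ + τ_data·x̄)/(τ₀+τ_data), with τ₀=1/σ₀² and τ_data=n/σ².
Here τ₀ = 1/804.1 = 0.001244 and τ_data = 17/807.4 = 0.021055, so τ_n = 0.022299.
Rearranging for μ₀: μ₀ = (μ_n·τ_n − τ_data·x̄)/τ₀ = (424.7039·0.022299 − 0.021055·416.5) / 0.001244 = 0.701065/0.001244 ≈ 563.6.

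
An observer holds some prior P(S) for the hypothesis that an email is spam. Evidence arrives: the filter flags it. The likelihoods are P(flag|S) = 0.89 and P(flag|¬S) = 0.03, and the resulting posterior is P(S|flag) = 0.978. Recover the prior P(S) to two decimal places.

P(S) = 0.60

Bayes' rule in odds form gives O(S|E) = O(S)·[P(E|S)/P(E|¬S)], hence O(S) = O(S|E)/LR.
Posterior odds = 0.978/(1−0.978) = 44.4545. LR = 0.89/0.03 = 29.6667.
Prior odds = 44.4545/29.6667 = 1.4985, so P(S) = 1.4985/(1+1.4985) ≈ 0.60.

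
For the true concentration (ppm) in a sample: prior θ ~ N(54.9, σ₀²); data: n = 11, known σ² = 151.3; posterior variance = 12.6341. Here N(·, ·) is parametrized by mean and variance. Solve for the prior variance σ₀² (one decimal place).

σ₀² = 155.1

For the Normal–Normal model with known σ², precisions add: τ_n = τ₀ + n/σ².
So 1/σ₀² = 1/12.6341 − 11/151.3 = 0.079151 − 0.072703 = 0.006448.
Hence σ₀² = 1/0.006448 ≈ 155.1.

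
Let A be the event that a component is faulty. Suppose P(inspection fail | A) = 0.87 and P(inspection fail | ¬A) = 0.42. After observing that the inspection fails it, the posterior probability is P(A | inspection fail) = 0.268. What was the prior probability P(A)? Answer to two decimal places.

P(A) = 0.15

In odds form, posterior odds = prior odds × likelihood ratio, so prior odds = posterior odds ÷ LR.
Posterior odds = 0.268/(1−0.268) = 0.3661. LR = 0.87/0.42 = 2.0714.
Prior odds = 0.3661/2.0714 = 0.1767, so P(A) = 0.1767/(1+0.1767) ≈ 0.15.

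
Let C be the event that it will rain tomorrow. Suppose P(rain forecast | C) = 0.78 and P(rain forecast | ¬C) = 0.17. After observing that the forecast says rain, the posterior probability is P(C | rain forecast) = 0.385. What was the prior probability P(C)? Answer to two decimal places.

P(C) = 0.12

In odds form, posterior odds = prior odds × likelihood ratio, so prior odds = posterior odds ÷ LR.
Posterior odds = 0.385/(1−0.385) = 0.6260. LR = 0.78/0.17 = 4.5882.
Prior odds = 0.6260/4.5882 = 0.1364, so P(C) = 0.1364/(1+0.1364) ≈ 0.12.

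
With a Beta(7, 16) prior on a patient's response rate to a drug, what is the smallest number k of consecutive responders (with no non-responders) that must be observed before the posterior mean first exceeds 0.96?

k = 378

After k responders and 0 non-responders the posterior is Beta(7+k, 16), with mean (7+k)/(7+16+k).
Set (7+k)/(23+k) > 0.96 and solve: k > (0.96·23 − 7)/(1 − 0.96) = 377.000.
The smallest integer exceeding 377.000 is 378.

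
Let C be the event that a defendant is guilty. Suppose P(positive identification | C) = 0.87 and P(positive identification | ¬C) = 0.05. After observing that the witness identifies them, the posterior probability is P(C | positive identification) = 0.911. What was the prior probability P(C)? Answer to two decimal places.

P(C) = 0.37

In odds form, posterior odds = prior odds × likelihood ratio, so prior odds = posterior odds ÷ LR.
Posterior odds = 0.911/(1−0.911) = 10.2360. LR = 0.87/0.05 = 17.4000.
Prior odds = 10.2360/17.4000 = 0.5883, so P(C) = 0.5883/(1+0.5883) ≈ 0.37.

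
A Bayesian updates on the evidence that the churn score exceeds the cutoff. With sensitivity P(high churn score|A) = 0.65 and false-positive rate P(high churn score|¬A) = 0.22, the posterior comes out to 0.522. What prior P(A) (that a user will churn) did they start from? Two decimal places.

P(A) = 0.27

Bayes' rule in odds form gives O(A|E) = O(A)·[P(E|A)/P(E|¬A)], hence O(A) = O(A|E)/LR.
Posterior odds = 0.522/(1−0.522) = 1.0921. LR = 0.65/0.22 = 2.9545.
Prior odds = 1.0921/2.9545 = 0.3696, so P(A) = 0.3696/(1+0.3696) ≈ 0.27.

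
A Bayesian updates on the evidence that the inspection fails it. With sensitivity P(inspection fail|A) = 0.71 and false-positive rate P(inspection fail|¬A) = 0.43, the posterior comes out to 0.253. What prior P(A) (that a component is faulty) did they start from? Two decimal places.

Bayes' rule in odds form gives O(A|E) = O(A)·[P(E|A)/P(E|¬A)], hence O(A) = O(A|E)/LR.
Posterior odds = 0.253/(1−0.253) = 0.3387. LR = 0.71/0.43 = 1.6512.
Prior odds = 0.3387/1.6512 = 0.2051, so P(A) = 0.2051/(1+0.2051) ≈ 0.17.

P(A) = 0.17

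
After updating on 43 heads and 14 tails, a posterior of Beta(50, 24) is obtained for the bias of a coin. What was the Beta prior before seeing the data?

Beta is conjugate to the binomial likelihood: posterior = Beta(α+s, β+f).
So α = 50 − 43 = 7 and β = 24 − 14 = 10.

Beta(7, 10)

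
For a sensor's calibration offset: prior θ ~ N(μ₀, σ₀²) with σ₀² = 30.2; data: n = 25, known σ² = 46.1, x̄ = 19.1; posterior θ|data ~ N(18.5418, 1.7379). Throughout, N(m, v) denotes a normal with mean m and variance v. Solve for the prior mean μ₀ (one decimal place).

μ₀ = 9.4

With known observation variance, the Normal–Normal posterior has precision τ_n = τ₀ + n/σ² and mean μ_n = (τ₀μ₀ + (n/σ²)x̄)/τ_n.
Here τ₀ = 1/30.2 = 0.033113 and τ_data = 25/46.1 = 0.542299, so τ_n = 0.575412.
Rearranging for μ₀: μ₀ = (μ_n·τ_n − τ_data·x̄)/τ₀ = (18.5418·0.575412 − 0.542299·19.1) / 0.033113 = 0.311263/0.033113 ≈ 9.4.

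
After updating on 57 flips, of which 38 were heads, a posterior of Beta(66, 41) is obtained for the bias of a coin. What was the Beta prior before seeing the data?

Beta(28, 22)

Beta is conjugate to the binomial likelihood: posterior = Beta(a+s, b+f).
So a = 66 − 38 = 28 and b = 41 − 19 = 22.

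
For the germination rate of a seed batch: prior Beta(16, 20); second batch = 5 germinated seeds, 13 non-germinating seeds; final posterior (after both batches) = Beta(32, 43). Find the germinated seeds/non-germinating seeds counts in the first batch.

11 germinated seeds and 10 non-germinating seeds

Because Beta–binomial updating is additive in the counts, the combined data contributed (α_post−α_prior, β_post−β_prior) successes and failures.
Total across both batches: 32−16=16 germinated seeds, 43−20=23 non-germinating seeds.
Subtract the second batch: 16−5=11 germinated seeds and 23−13=10 non-germinating seeds.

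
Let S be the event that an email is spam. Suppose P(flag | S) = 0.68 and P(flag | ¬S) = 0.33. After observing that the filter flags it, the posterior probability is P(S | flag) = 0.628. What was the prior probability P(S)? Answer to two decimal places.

P(S) = 0.45

In odds form, posterior odds = prior odds × likelihood ratio, so prior odds = posterior odds ÷ LR.
Posterior odds = 0.628/(1−0.628) = 1.6882. LR = 0.68/0.33 = 2.0606.
Prior odds = 1.6882/2.0606 = 0.8193, so P(S) = 0.8193/(1+0.8193) ≈ 0.45.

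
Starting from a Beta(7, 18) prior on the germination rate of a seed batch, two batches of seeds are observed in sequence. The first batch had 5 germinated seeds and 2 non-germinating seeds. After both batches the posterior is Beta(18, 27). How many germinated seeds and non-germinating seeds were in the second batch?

6 germinated seeds and 7 non-germinating seeds

Because Beta–binomial updating is additive in the counts, the combined data contributed (α_post−α_prior, β_post−β_prior) successes and failures.
Total across both batches: 18−7=11 germinated seeds, 27−18=9 non-germinating seeds.
Subtract the first batch: 11−5=6 germinated seeds and 9−2=7 non-germinating seeds.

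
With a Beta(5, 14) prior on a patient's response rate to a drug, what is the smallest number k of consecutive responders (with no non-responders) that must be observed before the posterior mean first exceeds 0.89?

k = 109

After k responders and 0 non-responders the posterior is Beta(5+k, 14), with mean (5+k)/(5+14+k).
Set (5+k)/(19+k) > 0.89 and solve: k > (0.89·19 − 5)/(1 − 0.89) = 108.273.
The smallest integer exceeding 108.273 is 109.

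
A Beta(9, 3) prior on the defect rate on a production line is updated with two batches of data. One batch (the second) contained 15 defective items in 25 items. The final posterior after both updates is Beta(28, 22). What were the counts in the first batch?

4 defective items and 9 good items

Because Beta–binomial updating is additive in the counts, the combined data contributed (α_post−α_prior, β_post−β_prior) successes and failures.
Total across both batches: 28−9=19 defective items, 22−3=19 good items.
Subtract the second batch: 19−15=4 defective items and 19−10=9 good items.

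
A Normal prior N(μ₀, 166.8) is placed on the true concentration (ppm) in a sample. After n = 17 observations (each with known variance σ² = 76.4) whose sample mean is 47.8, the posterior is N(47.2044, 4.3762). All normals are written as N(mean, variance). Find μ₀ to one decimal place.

μ₀ = 25.1

The posterior mean is a precision-weighted average: μ_n = (τ₀μ₀ + τ_data·x̄)/(τ₀+τ_data), with τ₀=1/σ₀² and τ_data=n/σ².
Here τ₀ = 1/166.8 = 0.005995 and τ_data = 17/76.4 = 0.222513, so τ_n = 0.228508.
Rearranging for μ₀: μ₀ = (μ_n·τ_n − τ_data·x̄)/τ₀ = (47.2044·0.228508 − 0.222513·47.8) / 0.005995 = 0.150462/0.005995 ≈ 25.1.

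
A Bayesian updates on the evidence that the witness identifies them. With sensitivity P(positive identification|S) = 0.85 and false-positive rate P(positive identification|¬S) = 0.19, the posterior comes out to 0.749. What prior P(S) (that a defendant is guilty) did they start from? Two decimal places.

P(S) = 0.40

Bayes' rule in odds form gives O(S|E) = O(S)·[P(E|S)/P(E|¬S)], hence O(S) = O(S|E)/LR.
Posterior odds = 0.749/(1−0.749) = 2.9841. LR = 0.85/0.19 = 4.4737.
Prior odds = 2.9841/4.4737 = 0.6670, so P(S) = 0.6670/(1+0.6670) ≈ 0.40.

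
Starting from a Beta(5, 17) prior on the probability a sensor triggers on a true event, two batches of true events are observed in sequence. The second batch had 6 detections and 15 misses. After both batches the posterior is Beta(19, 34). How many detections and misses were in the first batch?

Sequential conjugate updates are equivalent to a single update on the pooled data, so total successes = posterior α − prior α and total failures = posterior β − prior β.
Total across both batches: 19−5=14 detections, 34−17=17 misses.
Subtract the second batch: 14−6=8 detections and 17−15=2 misses.

8 detections and 2 misses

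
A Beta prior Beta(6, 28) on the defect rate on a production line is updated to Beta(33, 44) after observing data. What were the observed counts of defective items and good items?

27 defective items and 16 good items

Beta is conjugate to the binomial likelihood: posterior = Beta(α+s, β+f).
Match parameters: s=33−6=27, f=44−28=16.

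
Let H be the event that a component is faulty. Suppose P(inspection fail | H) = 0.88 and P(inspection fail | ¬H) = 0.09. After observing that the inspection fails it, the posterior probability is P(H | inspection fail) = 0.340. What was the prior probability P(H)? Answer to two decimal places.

P(H) = 0.05

In odds form, posterior odds = prior odds × likelihood ratio, so prior odds = posterior odds ÷ LR.
Posterior odds = 0.340/(1−0.340) = 0.5152. LR = 0.88/0.09 = 9.7778.
Prior odds = 0.5152/9.7778 = 0.0527, so P(H) = 0.0527/(1+0.0527) ≈ 0.05.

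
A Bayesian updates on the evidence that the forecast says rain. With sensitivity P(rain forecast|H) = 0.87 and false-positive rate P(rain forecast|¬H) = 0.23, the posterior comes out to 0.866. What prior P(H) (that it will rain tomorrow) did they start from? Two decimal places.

Bayes' rule in odds form gives O(H|E) = O(H)·[P(E|H)/P(E|¬H)], hence O(H) = O(H|E)/LR.
Posterior odds = 0.866/(1−0.866) = 6.4627. LR = 0.87/0.23 = 3.7826.
Prior odds = 6.4627/3.7826 = 1.7085, so P(H) = 1.7085/(1+1.7085) ≈ 0.63.

P(H) = 0.63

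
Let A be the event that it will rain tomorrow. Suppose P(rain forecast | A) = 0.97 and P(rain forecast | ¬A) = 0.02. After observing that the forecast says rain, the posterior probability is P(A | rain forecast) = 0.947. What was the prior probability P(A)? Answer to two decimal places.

P(A) = 0.27

Bayes' rule in odds form gives O(A|E) = O(A)·[P(E|A)/P(E|¬A)], hence O(A) = O(A|E)/LR.
Posterior odds = 0.947/(1−0.947) = 17.8679. LR = 0.97/0.02 = 48.5000.
Prior odds = 17.8679/48.5000 = 0.3684, so P(A) = 0.3684/(1+0.3684) ≈ 0.27.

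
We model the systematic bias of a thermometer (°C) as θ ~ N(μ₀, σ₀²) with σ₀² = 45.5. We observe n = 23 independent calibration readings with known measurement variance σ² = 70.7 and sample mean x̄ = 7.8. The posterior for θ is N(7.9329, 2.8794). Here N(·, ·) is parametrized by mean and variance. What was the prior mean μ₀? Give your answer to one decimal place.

μ₀ = 9.9

The posterior mean is a precision-weighted average: μ_n = (τ₀μ₀ + τ_data·x̄)/(τ₀+τ_data), with τ₀=1/σ₀² and τ_data=n/σ².
Here τ₀ = 1/45.5 = 0.021978 and τ_data = 23/70.7 = 0.325318, so τ_n = 0.347296.
Rearranging for μ₀: μ₀ = (μ_n·τ_n − τ_data·x̄)/τ₀ = (7.9329·0.347296 − 0.325318·7.8) / 0.021978 = 0.217584/0.021978 ≈ 9.9.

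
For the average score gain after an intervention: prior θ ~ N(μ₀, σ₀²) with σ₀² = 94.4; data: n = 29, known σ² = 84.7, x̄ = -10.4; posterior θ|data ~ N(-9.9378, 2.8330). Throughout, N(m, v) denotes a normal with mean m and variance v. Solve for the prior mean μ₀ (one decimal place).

The posterior mean is a precision-weighted average: μ_n = (τ₀μ₀ + τ_data·x̄)/(τ₀+τ_data), with τ₀=1/σ₀² and τ_data=n/σ².
Here τ₀ = 1/94.4 = 0.010593 and τ_data = 29/84.7 = 0.342385, so τ_n = 0.352978.
Rearranging for μ₀: μ₀ = (μ_n·τ_n − τ_data·x̄)/τ₀ = (-9.9378·0.352978 − 0.342385·-10.4) / 0.010593 = 0.052979/0.010593 ≈ 5.0.

μ₀ = 5.0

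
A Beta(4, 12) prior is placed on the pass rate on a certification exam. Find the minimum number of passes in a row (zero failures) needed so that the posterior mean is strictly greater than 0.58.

After k passes and 0 failures the posterior is Beta(4+k, 12), with mean (4+k)/(4+12+k).
Set (4+k)/(16+k) > 0.58 and solve: k > (0.58·16 − 4)/(1 − 0.58) = 12.571.
The smallest integer exceeding 12.571 is 13.

k = 13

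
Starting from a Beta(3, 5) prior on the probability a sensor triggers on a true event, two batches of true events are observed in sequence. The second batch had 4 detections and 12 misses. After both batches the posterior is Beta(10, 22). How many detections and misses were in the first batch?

Sequential conjugate updates are equivalent to a single update on the pooled data, so total successes = posterior α − prior α and total failures = posterior β − prior β.
Total across both batches: 10−3=7 detections, 22−5=17 misses.
Subtract the second batch: 7−4=3 detections and 17−12=5 misses.

3 detections and 5 misses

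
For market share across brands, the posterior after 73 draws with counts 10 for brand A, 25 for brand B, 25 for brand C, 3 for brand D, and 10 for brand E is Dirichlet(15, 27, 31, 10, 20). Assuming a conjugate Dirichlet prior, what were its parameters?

Dirichlet(5, 2, 6, 7, 10)

For a Dirichlet(α) prior with multinomial counts c, the posterior is Dirichlet(α + c) componentwise.
Subtract each count from the matching posterior parameter: 15−10=5, 27−25=2, 31−25=6, 10−3=7, 20−10=10.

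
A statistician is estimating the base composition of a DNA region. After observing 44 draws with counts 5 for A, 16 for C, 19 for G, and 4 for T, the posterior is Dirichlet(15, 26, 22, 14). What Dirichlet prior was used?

Dirichlet(10, 10, 3, 10)

For a Dirichlet(α) prior with multinomial counts c, the posterior is Dirichlet(α + c) componentwise.
Subtract each count from the matching posterior parameter: 15−5=10, 26−16=10, 22−19=3, 14−4=10.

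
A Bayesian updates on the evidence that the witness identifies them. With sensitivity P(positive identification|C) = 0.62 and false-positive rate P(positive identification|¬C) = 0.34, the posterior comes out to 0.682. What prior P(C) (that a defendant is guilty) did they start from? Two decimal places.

Bayes' rule in odds form gives O(C|E) = O(C)·[P(E|C)/P(E|¬C)], hence O(C) = O(C|E)/LR.
Posterior odds = 0.682/(1−0.682) = 2.1447. LR = 0.62/0.34 = 1.8235.
Prior odds = 2.1447/1.8235 = 1.1761, so P(C) = 1.1761/(1+1.1761) ≈ 0.54.

P(C) = 0.54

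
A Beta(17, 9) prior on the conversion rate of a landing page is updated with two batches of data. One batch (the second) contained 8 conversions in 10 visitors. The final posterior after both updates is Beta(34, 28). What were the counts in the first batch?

Sequential conjugate updates are equivalent to a single update on the pooled data, so total successes = posterior α − prior α and total failures = posterior β − prior β.
Total across both batches: 34−17=17 conversions, 28−9=19 bounces.
Subtract the second batch: 17−8=9 conversions and 19−2=17 bounces.

9 conversions and 17 bounces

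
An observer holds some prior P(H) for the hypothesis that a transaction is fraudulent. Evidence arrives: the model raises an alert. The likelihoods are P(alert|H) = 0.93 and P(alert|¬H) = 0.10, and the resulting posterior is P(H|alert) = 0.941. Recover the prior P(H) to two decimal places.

Bayes' rule in odds form gives O(H|E) = O(H)·[P(E|H)/P(E|¬H)], hence O(H) = O(H|E)/LR.
Posterior odds = 0.941/(1−0.941) = 15.9492. LR = 0.93/0.10 = 9.3000.
Prior odds = 15.9492/9.3000 = 1.7150, so P(H) = 1.7150/(1+1.7150) ≈ 0.63.

P(H) = 0.63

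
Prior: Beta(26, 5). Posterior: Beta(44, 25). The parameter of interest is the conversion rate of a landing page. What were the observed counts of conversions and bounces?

18 conversions and 20 bounces

Under Beta–binomial conjugacy the posterior parameters are (a+s, b+f).
Match parameters: s=44−26=18, f=25−5=20.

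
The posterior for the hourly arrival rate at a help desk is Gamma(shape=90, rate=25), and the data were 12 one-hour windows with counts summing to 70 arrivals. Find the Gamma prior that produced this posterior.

A Gamma(α, β) prior (rate parametrization) on a Poisson rate with n observations summing to S gives posterior Gamma(α+S, β+n).
So α = 90 − 70 = 20 and β = 25 − 12 = 13.

Gamma(shape=20, rate=13)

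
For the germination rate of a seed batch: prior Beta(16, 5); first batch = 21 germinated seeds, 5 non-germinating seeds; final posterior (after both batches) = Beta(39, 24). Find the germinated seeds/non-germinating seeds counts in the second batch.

Sequential conjugate updates are equivalent to a single update on the pooled data, so total successes = posterior α − prior α and total failures = posterior β − prior β.
Total across both batches: 39−16=23 germinated seeds, 24−5=19 non-germinating seeds.
Subtract the first batch: 23−21=2 germinated seeds and 19−5=14 non-germinating seeds.

2 germinated seeds and 14 non-germinating seeds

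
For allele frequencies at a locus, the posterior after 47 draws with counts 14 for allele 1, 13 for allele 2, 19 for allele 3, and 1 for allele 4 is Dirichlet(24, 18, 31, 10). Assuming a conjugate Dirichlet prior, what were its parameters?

For a Dirichlet(α) prior with multinomial counts c, the posterior is Dirichlet(α + c) componentwise.
Subtract each count from the matching posterior parameter: 24−14=10, 18−13=5, 31−19=12, 10−1=9.

Dirichlet(10, 5, 12, 9)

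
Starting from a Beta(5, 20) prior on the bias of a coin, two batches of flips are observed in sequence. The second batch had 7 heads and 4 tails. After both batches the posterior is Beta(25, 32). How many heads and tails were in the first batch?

13 heads and 8 tails

Sequential conjugate updates are equivalent to a single update on the pooled data, so total successes = posterior α − prior α and total failures = posterior β − prior β.
Total across both batches: 25−5=20 heads, 32−20=12 tails.
Subtract the second batch: 20−7=13 heads and 12−4=8 tails.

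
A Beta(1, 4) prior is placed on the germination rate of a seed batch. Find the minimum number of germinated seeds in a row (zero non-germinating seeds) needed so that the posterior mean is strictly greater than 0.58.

After k germinated seeds and 0 non-germinating seeds the posterior is Beta(1+k, 4), with mean (1+k)/(1+4+k).
Set (1+k)/(5+k) > 0.58 and solve: k > (0.58·5 − 1)/(1 − 0.58) = 4.524.
The smallest integer exceeding 4.524 is 5.

k = 5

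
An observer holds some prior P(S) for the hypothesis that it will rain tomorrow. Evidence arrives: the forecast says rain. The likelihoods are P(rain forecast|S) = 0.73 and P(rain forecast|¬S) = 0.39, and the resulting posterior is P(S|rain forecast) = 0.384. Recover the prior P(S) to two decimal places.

P(S) = 0.25

In odds form, posterior odds = prior odds × likelihood ratio, so prior odds = posterior odds ÷ LR.
Posterior odds = 0.384/(1−0.384) = 0.6234. LR = 0.73/0.39 = 1.8718.
Prior odds = 0.6234/1.8718 = 0.3330, so P(S) = 0.3330/(1+0.3330) ≈ 0.25.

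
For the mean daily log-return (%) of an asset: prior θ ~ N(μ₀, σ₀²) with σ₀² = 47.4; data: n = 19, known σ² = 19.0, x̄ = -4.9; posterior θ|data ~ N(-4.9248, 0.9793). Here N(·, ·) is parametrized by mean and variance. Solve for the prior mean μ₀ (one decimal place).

μ₀ = -6.1

The posterior mean is a precision-weighted average: μ_n = (τ₀μ₀ + τ_data·x̄)/(τ₀+τ_data), with τ₀=1/σ₀² and τ_data=n/σ².
Here τ₀ = 1/47.4 = 0.021097 and τ_data = 19/19.0 = 1.000000, so τ_n = 1.021097.
Rearranging for μ₀: μ₀ = (μ_n·τ_n − τ_data·x̄)/τ₀ = (-4.9248·1.021097 − 1.000000·-4.9) / 0.021097 = -0.128699/0.021097 ≈ -6.1.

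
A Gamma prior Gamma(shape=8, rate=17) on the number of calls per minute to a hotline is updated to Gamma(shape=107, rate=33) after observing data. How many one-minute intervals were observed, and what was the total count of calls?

n = 16 one-minute intervals with total 99 calls

A Gamma(α, β) prior (rate parametrization) on a Poisson rate with n observations summing to S gives posterior Gamma(α+S, β+n).
Matching: Σxᵢ = 107 − 8 = 99 and n = 33 − 17 = 16.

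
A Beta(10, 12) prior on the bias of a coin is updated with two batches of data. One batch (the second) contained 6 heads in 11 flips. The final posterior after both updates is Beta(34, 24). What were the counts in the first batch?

Sequential conjugate updates are equivalent to a single update on the pooled data, so total successes = posterior α − prior α and total failures = posterior β − prior β.
Total across both batches: 34−10=24 heads, 24−12=12 tails.
Subtract the second batch: 24−6=18 heads and 12−5=7 tails.

18 heads and 7 tails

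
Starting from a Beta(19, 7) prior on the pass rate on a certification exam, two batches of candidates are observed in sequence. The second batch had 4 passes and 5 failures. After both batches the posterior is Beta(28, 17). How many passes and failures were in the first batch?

Because Beta–binomial updating is additive in the counts, the combined data contributed (α_post−α_prior, β_post−β_prior) successes and failures.
Total across both batches: 28−19=9 passes, 17−7=10 failures.
Subtract the second batch: 9−4=5 passes and 10−5=5 failures.

5 passes and 5 failures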